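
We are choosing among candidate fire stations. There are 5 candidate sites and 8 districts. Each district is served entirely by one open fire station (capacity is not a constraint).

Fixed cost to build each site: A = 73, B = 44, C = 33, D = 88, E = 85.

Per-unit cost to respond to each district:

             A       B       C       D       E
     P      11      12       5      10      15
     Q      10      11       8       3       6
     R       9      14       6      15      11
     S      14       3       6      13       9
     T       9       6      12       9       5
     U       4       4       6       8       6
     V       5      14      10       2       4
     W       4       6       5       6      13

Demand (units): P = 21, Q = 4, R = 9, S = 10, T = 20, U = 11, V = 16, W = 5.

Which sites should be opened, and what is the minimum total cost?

For any fixed open set, each district goes to its cheapest open site; total = fixed + service.
{B, C, D}: P→C 5·21=105, Q→D 3·4=12, R→C 6·9=54, S→B 3·10=30, T→B 6·20=120, U→B 4·11=44, V→D 2·16=32, W→C 5·5=25. Service 422; fixed 165; total 587.
{B, C, E}: P→C 5·21=105, Q→E 6·4=24, R→C 6·9=54, S→B 3·10=30, T→E 5·20=100, U→B 4·11=44, V→E 4·16=64, W→C 5·5=25. Service 446; fixed 162; total 608.
{C, E}: service 498 + fixed 118 = 616
{A, B, C, D, E}: service 397 + fixed 323 = 720
No other subset beats 587.

Open B, C and D; minimum total cost 587.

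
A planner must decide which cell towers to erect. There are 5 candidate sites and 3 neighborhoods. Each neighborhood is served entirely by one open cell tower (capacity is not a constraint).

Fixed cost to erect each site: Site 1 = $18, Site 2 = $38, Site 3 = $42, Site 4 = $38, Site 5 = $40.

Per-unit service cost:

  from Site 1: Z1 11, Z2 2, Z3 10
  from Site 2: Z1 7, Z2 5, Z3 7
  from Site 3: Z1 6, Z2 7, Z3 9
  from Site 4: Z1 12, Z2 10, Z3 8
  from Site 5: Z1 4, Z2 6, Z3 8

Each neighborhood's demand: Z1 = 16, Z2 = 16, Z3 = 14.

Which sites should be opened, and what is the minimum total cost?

For any fixed open set, each neighborhood goes to its cheapest open site; total = fixed + service.
{Site 1, Site 5}: Z1→Site 5 4·16=64, Z2→Site 1 2·16=32, Z3→Site 5 8·14=112. Service 208; fixed 58; total 266.
{Site 1, Site 2, Site 5}: service 194 + fixed 96 = 290
{Site 1, Site 2}: Z1→Site 2 7·16=112, Z2→Site 1 2·16=32, Z3→Site 2 7·14=98. Service 242; fixed 56; total 298.
{Site 1, Site 2, Site 3, Site 4, Site 5}: service 194 + fixed 176 = 370
No other subset beats 266.

Open Site 1 and Site 5; minimum total cost 266.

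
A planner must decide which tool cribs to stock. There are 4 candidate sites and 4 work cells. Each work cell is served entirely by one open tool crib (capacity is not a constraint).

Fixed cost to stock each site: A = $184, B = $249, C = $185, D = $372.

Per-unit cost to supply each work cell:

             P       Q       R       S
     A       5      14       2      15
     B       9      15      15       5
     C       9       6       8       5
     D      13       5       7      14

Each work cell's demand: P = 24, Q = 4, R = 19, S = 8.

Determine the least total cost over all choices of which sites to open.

For any fixed open set, each work cell goes to its cheapest open site; total = fixed + service.
{A}: P→A 5·24=120, Q→A 14·4=56, R→A 2·19=38, S→A 15·8=120. Service 334; fixed 184; total 518.
{A, C}: service 222 + fixed 369 = 591
{C}: P→C 9·24=216, Q→C 6·4=24, R→C 8·19=152, S→C 5·8=40. Service 432; fixed 185; total 617.
{A, B, C, D}: service 218 + fixed 990 = 1208
No other subset beats 518.

Minimum total cost: 518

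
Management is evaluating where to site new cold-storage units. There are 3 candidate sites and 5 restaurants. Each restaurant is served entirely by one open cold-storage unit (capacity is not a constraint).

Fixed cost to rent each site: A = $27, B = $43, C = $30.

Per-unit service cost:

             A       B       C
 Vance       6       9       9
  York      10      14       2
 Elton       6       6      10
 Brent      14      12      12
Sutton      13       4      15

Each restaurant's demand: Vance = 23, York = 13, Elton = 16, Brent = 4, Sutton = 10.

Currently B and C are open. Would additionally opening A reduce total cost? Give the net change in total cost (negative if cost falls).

Current service cost with {B, C}: 417.
Adding A: each restaurant re-picks its cheapest; new service cost 348, saving 69.
Extra fixed cost: 27. Net change = 27 − 69 = -42.
(Totals: 490 → 448.)

Yes — net change −42 (cost falls by 42).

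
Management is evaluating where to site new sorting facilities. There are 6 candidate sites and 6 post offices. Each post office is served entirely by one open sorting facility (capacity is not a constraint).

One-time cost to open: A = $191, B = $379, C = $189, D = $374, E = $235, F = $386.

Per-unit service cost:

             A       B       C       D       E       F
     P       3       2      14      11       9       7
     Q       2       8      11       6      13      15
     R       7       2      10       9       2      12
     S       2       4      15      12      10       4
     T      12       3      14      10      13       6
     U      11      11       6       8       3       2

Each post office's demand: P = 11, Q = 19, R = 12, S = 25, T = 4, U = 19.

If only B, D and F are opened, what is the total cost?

Total cost: 1449

Each post office is assigned to its cheapest site among the open ones.
{B, D, F}: P→B 2·11=22, Q→D 6·19=114, R→B 2·12=24, S→B 4·25=100, T→B 3·4=12, U→F 2·19=38. Service 310; fixed 1139; total 1449.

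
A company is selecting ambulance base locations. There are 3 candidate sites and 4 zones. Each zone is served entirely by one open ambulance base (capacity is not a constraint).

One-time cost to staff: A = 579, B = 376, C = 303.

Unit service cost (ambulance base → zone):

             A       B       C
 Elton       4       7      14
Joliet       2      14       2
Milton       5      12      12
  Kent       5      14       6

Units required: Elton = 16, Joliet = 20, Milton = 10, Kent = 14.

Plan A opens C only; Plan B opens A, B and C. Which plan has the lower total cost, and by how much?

Plan A is cheaper by 711.

Plan A: {C}: Elton→C 14·16=224, Joliet→C 2·20=40, Milton→C 12·10=120, Kent→C 6·14=84. Service 468; fixed 303; total 771.
Plan B: {A, B, C}: Elton→A 4·16=64, Joliet→A 2·20=40, Milton→A 5·10=50, Kent→A 5·14=70. Service 224; fixed 1258; total 1482.
Difference: |771 − 1482| = 711.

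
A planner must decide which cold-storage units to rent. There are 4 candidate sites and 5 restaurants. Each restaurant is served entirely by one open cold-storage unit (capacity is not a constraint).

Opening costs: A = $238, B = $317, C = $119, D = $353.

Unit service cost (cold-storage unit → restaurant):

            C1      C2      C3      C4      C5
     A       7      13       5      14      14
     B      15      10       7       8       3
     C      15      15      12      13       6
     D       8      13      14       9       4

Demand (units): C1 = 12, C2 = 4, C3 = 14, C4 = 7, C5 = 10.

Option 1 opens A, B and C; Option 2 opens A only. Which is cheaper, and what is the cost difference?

Option 2 is cheaper by 272.

Option 1: {A, B, C}: C1→A 7·12=84, C2→B 10·4=40, C3→A 5·14=70, C4→B 8·7=56, C5→B 3·10=30. Service 280; fixed 674; total 954.
Option 2: {A}: C1→A 7·12=84, C2→A 13·4=52, C3→A 5·14=70, C4→A 14·7=98, C5→A 14·10=140. Service 444; fixed 238; total 682.
Difference: |954 − 682| = 272.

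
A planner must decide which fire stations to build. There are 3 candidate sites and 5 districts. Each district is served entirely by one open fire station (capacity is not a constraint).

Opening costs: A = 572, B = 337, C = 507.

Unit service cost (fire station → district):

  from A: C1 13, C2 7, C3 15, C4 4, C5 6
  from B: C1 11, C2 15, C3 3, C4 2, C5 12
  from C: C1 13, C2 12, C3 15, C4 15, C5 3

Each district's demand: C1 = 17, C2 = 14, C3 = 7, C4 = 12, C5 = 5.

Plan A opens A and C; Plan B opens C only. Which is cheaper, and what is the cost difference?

Plan B is cheaper by 370.

Plan A: {A, C}: C1→A 13·17=221, C2→A 7·14=98, C3→A 15·7=105, C4→A 4·12=48, C5→C 3·5=15. Service 487; fixed 1079; total 1566.
Plan B: {C}: C1→C 13·17=221, C2→C 12·14=168, C3→C 15·7=105, C4→C 15·12=180, C5→C 3·5=15. Service 689; fixed 507; total 1196.
Difference: |1566 − 1196| = 370.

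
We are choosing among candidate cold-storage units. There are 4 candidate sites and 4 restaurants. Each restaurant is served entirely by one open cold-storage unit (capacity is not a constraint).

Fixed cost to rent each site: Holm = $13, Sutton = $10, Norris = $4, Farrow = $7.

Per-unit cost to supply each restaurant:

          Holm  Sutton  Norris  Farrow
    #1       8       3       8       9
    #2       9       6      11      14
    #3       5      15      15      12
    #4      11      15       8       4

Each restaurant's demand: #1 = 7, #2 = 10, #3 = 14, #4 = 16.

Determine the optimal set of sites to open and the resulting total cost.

For any fixed open set, each restaurant goes to its cheapest open site; total = fixed + service.
{Holm, Sutton, Farrow}: #1→Sutton 3·7=21, #2→Sutton 6·10=60, #3→Holm 5·14=70, #4→Farrow 4·16=64. Service 215; fixed 30; total 245.
{Holm, Sutton, Norris, Farrow}: service 215 + fixed 34 = 249
{Holm, Farrow}: service 280 + fixed 20 = 300
{Norris}: service 504 + fixed 4 = 508
No other subset beats 245.

Open Holm, Sutton and Farrow; minimum total cost 245.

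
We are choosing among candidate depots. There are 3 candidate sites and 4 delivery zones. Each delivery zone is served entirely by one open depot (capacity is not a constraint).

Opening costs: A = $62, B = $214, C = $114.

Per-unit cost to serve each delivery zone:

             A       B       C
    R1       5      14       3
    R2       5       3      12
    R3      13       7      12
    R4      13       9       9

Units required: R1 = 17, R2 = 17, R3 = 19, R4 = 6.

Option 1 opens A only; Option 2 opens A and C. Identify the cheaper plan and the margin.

Option 1 is cheaper by 37.

Option 1: {A}: R1→A 5·17=85, R2→A 5·17=85, R3→A 13·19=247, R4→A 13·6=78. Service 495; fixed 62; total 557.
Option 2: {A, C}: R1→C 3·17=51, R2→A 5·17=85, R3→C 12·19=228, R4→C 9·6=54. Service 418; fixed 176; total 594.
Difference: |557 − 594| = 37.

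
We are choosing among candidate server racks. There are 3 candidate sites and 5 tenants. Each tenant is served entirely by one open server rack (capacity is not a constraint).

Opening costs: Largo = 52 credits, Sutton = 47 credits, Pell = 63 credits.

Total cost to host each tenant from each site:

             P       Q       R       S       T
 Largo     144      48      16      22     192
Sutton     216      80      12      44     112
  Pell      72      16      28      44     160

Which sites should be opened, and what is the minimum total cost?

For any fixed open set, each tenant goes to its cheapest open site; total = fixed + service.
{Sutton, Pell}: P→Pell 72, Q→Pell 16, R→Sutton 12, S→Sutton 44, T→Sutton 112. Service 256; fixed 110; total 366.
{Pell}: service 320 + fixed 63 = 383
{Largo, Sutton, Pell}: P→Pell 72, Q→Pell 16, R→Sutton 12, S→Largo 22, T→Sutton 112. Service 234; fixed 162; total 396.
{Sutton}: service 464 + fixed 47 = 511
(All 7 nonempty subsets were checked; Sutton and Pell is lowest.)

Open Sutton and Pell; minimum total cost 366.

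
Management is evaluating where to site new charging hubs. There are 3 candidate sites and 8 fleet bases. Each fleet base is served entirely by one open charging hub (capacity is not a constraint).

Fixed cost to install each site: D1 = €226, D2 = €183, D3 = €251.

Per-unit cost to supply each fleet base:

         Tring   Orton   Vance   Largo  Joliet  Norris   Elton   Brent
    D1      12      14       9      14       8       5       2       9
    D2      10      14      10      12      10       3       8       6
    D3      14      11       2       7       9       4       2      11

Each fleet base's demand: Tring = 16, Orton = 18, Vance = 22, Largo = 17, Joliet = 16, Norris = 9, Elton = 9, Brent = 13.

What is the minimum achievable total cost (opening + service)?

Minimum total cost: 1177

For any fixed open set, each fleet base goes to its cheapest open site; total = fixed + service.
{D3}: Tring→D3 14·16=224, Orton→D3 11·18=198, Vance→D3 2·22=44, Largo→D3 7·17=119, Joliet→D3 9·16=144, Norris→D3 4·9=36, Elton→D3 2·9=18, Brent→D3 11·13=143. Service 926; fixed 251; total 1177.
{D2, D3}: Tring→D2 10·16=160, Orton→D3 11·18=198, Vance→D3 2·22=44, Largo→D3 7·17=119, Joliet→D3 9·16=144, Norris→D2 3·9=27, Elton→D3 2·9=18, Brent→D2 6·13=78. Service 788; fixed 434; total 1222.
{D1, D3}: Tring→D1 12·16=192, Orton→D3 11·18=198, Vance→D3 2·22=44, Largo→D3 7·17=119, Joliet→D1 8·16=128, Norris→D3 4·9=36, Elton→D1 2·9=18, Brent→D1 9·13=117. Service 852; fixed 477; total 1329.
{D1, D2, D3}: Tring→D2 10·16=160, Orton→D3 11·18=198, Vance→D3 2·22=44, Largo→D3 7·17=119, Joliet→D1 8·16=128, Norris→D2 3·9=27, Elton→D1 2·9=18, Brent→D2 6·13=78. Service 772; fixed 660; total 1432.
No other subset beats 1177.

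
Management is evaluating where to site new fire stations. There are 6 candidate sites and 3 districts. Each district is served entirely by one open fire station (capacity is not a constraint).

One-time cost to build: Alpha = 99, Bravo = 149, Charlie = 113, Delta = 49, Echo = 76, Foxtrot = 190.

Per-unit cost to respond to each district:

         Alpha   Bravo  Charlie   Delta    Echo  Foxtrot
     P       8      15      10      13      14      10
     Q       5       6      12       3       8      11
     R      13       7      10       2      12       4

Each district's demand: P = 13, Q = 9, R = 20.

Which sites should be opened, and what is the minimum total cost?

For any fixed open set, each district goes to its cheapest open site; total = fixed + service.
{Delta}: P→Delta 13·13=169, Q→Delta 3·9=27, R→Delta 2·20=40. Service 236; fixed 49; total 285.
{Alpha, Delta}: service 171 + fixed 148 = 319
{Charlie, Delta}: service 197 + fixed 162 = 359
{Alpha, Bravo, Charlie, Delta, Echo, Foxtrot}: P→Alpha 8·13=104, Q→Delta 3·9=27, R→Delta 2·20=40. Service 171; fixed 676; total 847.
No other subset beats 285.

Open Delta only; minimum total cost 285.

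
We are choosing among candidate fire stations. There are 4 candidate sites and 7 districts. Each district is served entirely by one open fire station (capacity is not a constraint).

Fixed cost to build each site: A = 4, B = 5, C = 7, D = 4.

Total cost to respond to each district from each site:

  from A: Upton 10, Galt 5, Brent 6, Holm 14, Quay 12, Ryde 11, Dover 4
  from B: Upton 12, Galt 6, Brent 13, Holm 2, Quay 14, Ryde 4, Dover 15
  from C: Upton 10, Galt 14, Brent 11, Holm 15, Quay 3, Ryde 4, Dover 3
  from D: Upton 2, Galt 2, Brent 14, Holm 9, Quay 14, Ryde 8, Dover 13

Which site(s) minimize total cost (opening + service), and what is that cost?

Open A, B, C and D; minimum total cost 42.

For any fixed open set, each district goes to its cheapest open site; total = fixed + service.
{A, B, C, D}: Upton→D 2, Galt→D 2, Brent→A 6, Holm→B 2, Quay→C 3, Ryde→B 4, Dover→C 3. Service 22; fixed 20; total 42.
{B, C, D}: service 27 + fixed 16 = 43
{A, C, D}: service 29 + fixed 15 = 44
{A}: service 62 + fixed 4 = 66
No other subset beats 42.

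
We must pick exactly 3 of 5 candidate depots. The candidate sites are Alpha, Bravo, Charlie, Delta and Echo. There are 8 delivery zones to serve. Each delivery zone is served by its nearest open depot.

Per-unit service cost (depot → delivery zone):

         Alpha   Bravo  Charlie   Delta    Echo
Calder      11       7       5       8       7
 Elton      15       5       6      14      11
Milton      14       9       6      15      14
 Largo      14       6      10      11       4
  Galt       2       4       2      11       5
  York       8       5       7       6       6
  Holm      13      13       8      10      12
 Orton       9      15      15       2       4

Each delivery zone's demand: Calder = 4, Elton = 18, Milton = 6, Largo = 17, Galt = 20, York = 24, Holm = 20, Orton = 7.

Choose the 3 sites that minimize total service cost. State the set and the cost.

Choose Bravo, Charlie and Echo; total service cost 562.

With exactly 3 open, each delivery zone uses its cheapest among the chosen.
{Bravo, Charlie, Echo}: Calder→Charlie 5·4=20, Elton→Bravo 5·18=90, Milton→Charlie 6·6=36, Largo→Echo 4·17=68, Galt→Charlie 2·20=40, York→Bravo 5·24=120, Holm→Charlie 8·20=160, Orton→Echo 4·7=28. Service cost 562.
{Bravo, Charlie, Delta}: service cost 582
{Charlie, Delta, Echo}: service cost 590
Among all 10 size-3 choices, {Bravo, Charlie, Echo} is lowest.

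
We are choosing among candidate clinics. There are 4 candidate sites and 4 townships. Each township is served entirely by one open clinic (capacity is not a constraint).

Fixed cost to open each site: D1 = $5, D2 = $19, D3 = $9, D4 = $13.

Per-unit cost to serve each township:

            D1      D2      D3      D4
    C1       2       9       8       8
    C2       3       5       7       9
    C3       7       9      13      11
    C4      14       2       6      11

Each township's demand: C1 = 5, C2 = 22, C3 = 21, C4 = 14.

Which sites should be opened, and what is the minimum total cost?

For any fixed open set, each township goes to its cheapest open site; total = fixed + service.
{D1, D2}: C1→D1 2·5=10, C2→D1 3·22=66, C3→D1 7·21=147, C4→D2 2·14=28. Service 251; fixed 24; total 275.
{D1, D2, D3}: service 251 + fixed 33 = 284
{D1, D2, D4}: service 251 + fixed 37 = 288
{D1, D2, D3, D4}: service 251 + fixed 46 = 297
(All 15 nonempty subsets were checked; D1 and D2 is lowest.)

Open D1 and D2; minimum total cost 275.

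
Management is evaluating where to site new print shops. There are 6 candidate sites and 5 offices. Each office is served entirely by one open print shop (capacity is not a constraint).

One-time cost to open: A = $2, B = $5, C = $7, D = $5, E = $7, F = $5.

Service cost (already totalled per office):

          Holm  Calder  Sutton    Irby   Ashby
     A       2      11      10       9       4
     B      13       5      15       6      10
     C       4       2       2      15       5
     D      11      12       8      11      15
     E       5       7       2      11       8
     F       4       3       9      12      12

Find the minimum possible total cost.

Minimum total cost: 28

For any fixed open set, each office goes to its cheapest open site; total = fixed + service.
{A, C}: Holm→A 2, Calder→C 2, Sutton→C 2, Irby→A 9, Ashby→A 4. Service 19; fixed 9; total 28.
{A, B, C}: Holm→A 2, Calder→C 2, Sutton→C 2, Irby→B 6, Ashby→A 4. Service 16; fixed 14; total 30.
{B, C}: Holm→C 4, Calder→C 2, Sutton→C 2, Irby→B 6, Ashby→C 5. Service 19; fixed 12; total 31.
{A, B, C, D, E, F}: service 16 + fixed 31 = 47
No other subset beats 28.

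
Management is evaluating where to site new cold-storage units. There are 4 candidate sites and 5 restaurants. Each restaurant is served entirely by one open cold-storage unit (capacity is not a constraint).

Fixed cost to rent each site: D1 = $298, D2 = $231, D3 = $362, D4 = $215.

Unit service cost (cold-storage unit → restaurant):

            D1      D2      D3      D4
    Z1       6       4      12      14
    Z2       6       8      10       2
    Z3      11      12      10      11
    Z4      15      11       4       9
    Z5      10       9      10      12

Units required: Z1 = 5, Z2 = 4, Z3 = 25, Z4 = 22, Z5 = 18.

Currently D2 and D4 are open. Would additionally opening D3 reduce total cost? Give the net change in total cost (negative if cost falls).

No — net change +227 (cost rises by 227).

Current service cost with {D2, D4}: 663.
Adding D3: each restaurant re-picks its cheapest; new service cost 528, saving 135.
Extra fixed cost: 362. Net change = 362 − 135 = 227.
(Totals: 1109 → 1336.)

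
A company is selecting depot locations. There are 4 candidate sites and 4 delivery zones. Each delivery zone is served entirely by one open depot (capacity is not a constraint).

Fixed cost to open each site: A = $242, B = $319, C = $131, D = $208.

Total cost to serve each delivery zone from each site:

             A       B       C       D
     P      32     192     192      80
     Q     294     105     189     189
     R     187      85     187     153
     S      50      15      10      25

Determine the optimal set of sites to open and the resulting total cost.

For any fixed open set, each delivery zone goes to its cheapest open site; total = fixed + service.
{D}: P→D 80, Q→D 189, R→D 153, S→D 25. Service 447; fixed 208; total 655.
{C}: service 578 + fixed 131 = 709
{B}: service 397 + fixed 319 = 716
{A, B, C, D}: service 232 + fixed 900 = 1132
(All 15 nonempty subsets were checked; D only is lowest.)

Open D only; minimum total cost 655.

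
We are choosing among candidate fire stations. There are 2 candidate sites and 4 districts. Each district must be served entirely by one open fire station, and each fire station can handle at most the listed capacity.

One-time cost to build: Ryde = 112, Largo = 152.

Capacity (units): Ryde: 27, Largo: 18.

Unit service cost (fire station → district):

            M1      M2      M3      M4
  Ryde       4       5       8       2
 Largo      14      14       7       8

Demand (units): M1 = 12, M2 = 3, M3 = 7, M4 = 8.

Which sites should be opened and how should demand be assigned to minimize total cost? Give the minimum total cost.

Open {Ryde, Largo}: M1→Ryde 4·12=48, M2→Ryde 5·3=15, M3→Largo 7·7=49, M4→Ryde 2·8=16.
Loads: Ryde carries 23/27, Largo carries 7/18. Service 128; fixed 264; total 392.
Next best feasible plan costs 419.

Minimum total cost: 392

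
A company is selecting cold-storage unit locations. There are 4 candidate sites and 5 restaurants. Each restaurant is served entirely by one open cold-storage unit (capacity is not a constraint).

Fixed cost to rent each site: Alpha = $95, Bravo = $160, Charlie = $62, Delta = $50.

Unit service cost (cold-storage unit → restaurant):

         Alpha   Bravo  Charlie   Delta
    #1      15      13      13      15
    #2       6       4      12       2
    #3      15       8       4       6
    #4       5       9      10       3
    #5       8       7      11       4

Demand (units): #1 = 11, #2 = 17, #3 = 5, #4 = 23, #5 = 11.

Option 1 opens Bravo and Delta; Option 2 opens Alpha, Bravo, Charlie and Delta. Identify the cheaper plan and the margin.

Option 1 is cheaper by 147.

Option 1: {Bravo, Delta}: #1→Bravo 13·11=143, #2→Delta 2·17=34, #3→Delta 6·5=30, #4→Delta 3·23=69, #5→Delta 4·11=44. Service 320; fixed 210; total 530.
Option 2: {Alpha, Bravo, Charlie, Delta}: #1→Bravo 13·11=143, #2→Delta 2·17=34, #3→Charlie 4·5=20, #4→Delta 3·23=69, #5→Delta 4·11=44. Service 310; fixed 367; total 677.
Difference: |530 − 677| = 147.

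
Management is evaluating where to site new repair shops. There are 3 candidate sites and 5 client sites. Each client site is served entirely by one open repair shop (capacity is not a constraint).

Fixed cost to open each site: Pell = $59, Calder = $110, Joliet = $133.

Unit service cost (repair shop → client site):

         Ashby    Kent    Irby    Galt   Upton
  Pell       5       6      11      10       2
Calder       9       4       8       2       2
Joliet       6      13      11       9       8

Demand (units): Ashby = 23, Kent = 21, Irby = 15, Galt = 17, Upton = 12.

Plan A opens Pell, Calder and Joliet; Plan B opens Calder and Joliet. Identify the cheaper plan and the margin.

Plan B is cheaper by 36.

Plan A: {Pell, Calder, Joliet}: Ashby→Pell 5·23=115, Kent→Calder 4·21=84, Irby→Calder 8·15=120, Galt→Calder 2·17=34, Upton→Pell 2·12=24. Service 377; fixed 302; total 679.
Plan B: {Calder, Joliet}: Ashby→Joliet 6·23=138, Kent→Calder 4·21=84, Irby→Calder 8·15=120, Galt→Calder 2·17=34, Upton→Calder 2·12=24. Service 400; fixed 243; total 643.
Difference: |679 − 643| = 36.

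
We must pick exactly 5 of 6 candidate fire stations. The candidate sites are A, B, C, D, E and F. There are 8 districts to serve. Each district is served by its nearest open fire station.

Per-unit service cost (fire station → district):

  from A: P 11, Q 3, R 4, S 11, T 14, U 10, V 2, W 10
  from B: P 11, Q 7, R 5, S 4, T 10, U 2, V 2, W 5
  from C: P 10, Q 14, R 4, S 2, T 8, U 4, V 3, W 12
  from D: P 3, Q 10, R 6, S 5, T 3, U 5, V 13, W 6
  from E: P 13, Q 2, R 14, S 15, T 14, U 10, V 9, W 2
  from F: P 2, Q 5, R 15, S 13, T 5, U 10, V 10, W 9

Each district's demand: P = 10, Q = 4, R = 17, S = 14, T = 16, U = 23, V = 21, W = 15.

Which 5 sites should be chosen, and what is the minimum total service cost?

With exactly 5 open, each district uses its cheapest among the chosen.
{B, C, D, E, F}: P→F 2·10=20, Q→E 2·4=8, R→C 4·17=68, S→C 2·14=28, T→D 3·16=48, U→B 2·23=46, V→B 2·21=42, W→E 2·15=30. Service cost 290.
{A, B, C, D, E}: service cost 300
{A, B, D, E, F}: service cost 318
Among all 6 size-5 choices, {B, C, D, E, F} is lowest.

Choose B, C, D, E and F; total service cost 290.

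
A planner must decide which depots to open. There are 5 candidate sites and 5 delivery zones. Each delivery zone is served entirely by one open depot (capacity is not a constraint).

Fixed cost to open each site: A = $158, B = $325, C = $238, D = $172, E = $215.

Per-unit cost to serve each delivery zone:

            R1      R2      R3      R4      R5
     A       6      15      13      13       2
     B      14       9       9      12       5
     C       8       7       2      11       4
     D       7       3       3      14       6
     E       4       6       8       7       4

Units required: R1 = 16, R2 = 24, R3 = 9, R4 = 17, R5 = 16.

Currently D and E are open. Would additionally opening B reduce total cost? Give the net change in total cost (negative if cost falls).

Current service cost with {D, E}: 346.
Adding B: each delivery zone re-picks its cheapest; new service cost 346, saving 0.
Extra fixed cost: 325. Net change = 325 − 0 = 325.
(Totals: 733 → 1058.)

No — net change +325 (cost rises by 325).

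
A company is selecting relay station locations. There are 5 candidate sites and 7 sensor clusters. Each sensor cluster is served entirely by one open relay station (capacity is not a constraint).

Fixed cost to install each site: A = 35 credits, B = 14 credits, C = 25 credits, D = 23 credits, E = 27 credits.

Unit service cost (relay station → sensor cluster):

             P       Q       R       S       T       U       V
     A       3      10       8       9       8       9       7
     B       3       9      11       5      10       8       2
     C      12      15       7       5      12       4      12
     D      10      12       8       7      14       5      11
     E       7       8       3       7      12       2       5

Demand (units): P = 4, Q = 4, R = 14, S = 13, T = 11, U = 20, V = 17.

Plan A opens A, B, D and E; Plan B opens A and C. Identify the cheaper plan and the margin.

Plan A: {A, B, D, E}: P→A 3·4=12, Q→E 8·4=32, R→E 3·14=42, S→B 5·13=65, T→A 8·11=88, U→E 2·20=40, V→B 2·17=34. Service 313; fixed 99; total 412.
Plan B: {A, C}: P→A 3·4=12, Q→A 10·4=40, R→C 7·14=98, S→C 5·13=65, T→A 8·11=88, U→C 4·20=80, V→A 7·17=119. Service 502; fixed 60; total 562.
Difference: |412 − 562| = 150.

Plan A is cheaper by 150.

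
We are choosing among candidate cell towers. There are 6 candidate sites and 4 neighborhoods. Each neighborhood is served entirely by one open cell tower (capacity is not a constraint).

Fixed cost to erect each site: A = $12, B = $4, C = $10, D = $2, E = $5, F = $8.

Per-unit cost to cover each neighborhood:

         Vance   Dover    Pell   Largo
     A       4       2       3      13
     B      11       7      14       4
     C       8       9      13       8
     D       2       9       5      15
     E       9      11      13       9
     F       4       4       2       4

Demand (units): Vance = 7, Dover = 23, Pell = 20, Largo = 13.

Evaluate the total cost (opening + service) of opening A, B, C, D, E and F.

Total cost: 193

Each neighborhood is assigned to its cheapest site among the open ones.
{A, B, C, D, E, F}: Vance→D 2·7=14, Dover→A 2·23=46, Pell→F 2·20=40, Largo→B 4·13=52. Service 152; fixed 41; total 193.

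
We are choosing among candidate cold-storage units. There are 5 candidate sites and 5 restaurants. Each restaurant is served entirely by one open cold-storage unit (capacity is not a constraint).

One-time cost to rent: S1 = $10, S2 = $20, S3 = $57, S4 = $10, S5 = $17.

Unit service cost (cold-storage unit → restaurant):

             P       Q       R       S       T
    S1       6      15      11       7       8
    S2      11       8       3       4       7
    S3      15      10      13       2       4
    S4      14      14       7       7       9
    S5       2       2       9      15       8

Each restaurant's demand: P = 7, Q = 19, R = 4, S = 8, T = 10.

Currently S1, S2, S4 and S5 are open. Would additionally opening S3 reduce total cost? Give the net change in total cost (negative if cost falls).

Current service cost with {S1, S2, S4, S5}: 166.
Adding S3: each restaurant re-picks its cheapest; new service cost 120, saving 46.
Extra fixed cost: 57. Net change = 57 − 46 = 11.
(Totals: 223 → 234.)

No — net change +11 (cost rises by 11).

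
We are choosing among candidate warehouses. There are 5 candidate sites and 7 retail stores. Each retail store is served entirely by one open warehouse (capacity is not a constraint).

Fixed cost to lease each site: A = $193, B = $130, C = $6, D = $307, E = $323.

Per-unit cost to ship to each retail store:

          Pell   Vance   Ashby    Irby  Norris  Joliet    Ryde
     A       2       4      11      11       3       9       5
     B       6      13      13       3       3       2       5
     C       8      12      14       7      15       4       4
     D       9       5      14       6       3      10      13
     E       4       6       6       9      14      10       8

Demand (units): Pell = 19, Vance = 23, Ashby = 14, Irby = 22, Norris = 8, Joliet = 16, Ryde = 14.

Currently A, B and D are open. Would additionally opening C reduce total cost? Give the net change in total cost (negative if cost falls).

Yes — net change −8 (cost falls by 8).

Current service cost with {A, B, D}: 476.
Adding C: each retail store re-picks its cheapest; new service cost 462, saving 14.
Extra fixed cost: 6. Net change = 6 − 14 = -8.
(Totals: 1106 → 1098.)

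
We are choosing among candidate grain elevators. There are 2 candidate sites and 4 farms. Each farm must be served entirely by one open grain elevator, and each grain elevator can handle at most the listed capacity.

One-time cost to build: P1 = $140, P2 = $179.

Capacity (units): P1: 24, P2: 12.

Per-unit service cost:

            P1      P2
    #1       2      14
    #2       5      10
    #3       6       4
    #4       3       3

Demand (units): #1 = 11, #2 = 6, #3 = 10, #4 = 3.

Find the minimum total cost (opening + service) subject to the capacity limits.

Open {P1, P2}: #1→P1 2·11=22, #2→P1 5·6=30, #3→P2 4·10=40, #4→P1 3·3=9.
Loads: P1 carries 20/24, P2 carries 10/12. Service 101; fixed 319; total 420.
Next best feasible plan costs 470.

Minimum total cost: 420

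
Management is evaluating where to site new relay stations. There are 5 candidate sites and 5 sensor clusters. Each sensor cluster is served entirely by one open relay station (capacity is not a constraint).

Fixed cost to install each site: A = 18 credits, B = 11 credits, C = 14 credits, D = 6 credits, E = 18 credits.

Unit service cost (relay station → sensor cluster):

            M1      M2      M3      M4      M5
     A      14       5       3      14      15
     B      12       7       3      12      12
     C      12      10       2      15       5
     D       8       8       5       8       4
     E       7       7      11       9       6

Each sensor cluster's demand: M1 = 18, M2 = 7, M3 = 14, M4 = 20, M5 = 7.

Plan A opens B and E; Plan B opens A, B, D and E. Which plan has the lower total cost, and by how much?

Plan B is cheaper by 24.

Plan A: {B, E}: M1→E 7·18=126, M2→B 7·7=49, M3→B 3·14=42, M4→E 9·20=180, M5→E 6·7=42. Service 439; fixed 29; total 468.
Plan B: {A, B, D, E}: M1→E 7·18=126, M2→A 5·7=35, M3→A 3·14=42, M4→D 8·20=160, M5→D 4·7=28. Service 391; fixed 53; total 444.
Difference: |468 − 444| = 24.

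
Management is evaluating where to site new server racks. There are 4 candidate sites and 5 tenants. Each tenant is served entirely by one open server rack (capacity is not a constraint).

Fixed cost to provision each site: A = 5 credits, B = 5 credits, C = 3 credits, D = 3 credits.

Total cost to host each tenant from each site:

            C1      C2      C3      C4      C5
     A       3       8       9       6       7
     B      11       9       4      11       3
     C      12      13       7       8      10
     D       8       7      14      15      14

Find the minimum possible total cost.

Minimum total cost: 34

For any fixed open set, each tenant goes to its cheapest open site; total = fixed + service.
{A, B}: C1→A 3, C2→A 8, C3→B 4, C4→A 6, C5→B 3. Service 24; fixed 10; total 34.
{A, B, D}: service 23 + fixed 13 = 36
{A, B, C}: service 24 + fixed 13 = 37
{A, B, C, D}: C1→A 3, C2→D 7, C3→B 4, C4→A 6, C5→B 3. Service 23; fixed 16; total 39.
No other subset beats 34.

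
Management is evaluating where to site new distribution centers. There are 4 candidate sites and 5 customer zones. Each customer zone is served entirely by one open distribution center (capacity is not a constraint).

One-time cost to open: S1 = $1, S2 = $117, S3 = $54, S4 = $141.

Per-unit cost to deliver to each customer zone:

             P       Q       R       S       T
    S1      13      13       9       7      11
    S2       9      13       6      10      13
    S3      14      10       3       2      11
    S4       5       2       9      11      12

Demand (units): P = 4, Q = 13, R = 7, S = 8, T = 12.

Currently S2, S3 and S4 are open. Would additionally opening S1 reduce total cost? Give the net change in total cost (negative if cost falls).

Current service cost with {S2, S3, S4}: 215.
Adding S1: each customer zone re-picks its cheapest; new service cost 215, saving 0.
Extra fixed cost: 1. Net change = 1 − 0 = 1.
(Totals: 527 → 528.)

No — net change +1 (cost rises by 1).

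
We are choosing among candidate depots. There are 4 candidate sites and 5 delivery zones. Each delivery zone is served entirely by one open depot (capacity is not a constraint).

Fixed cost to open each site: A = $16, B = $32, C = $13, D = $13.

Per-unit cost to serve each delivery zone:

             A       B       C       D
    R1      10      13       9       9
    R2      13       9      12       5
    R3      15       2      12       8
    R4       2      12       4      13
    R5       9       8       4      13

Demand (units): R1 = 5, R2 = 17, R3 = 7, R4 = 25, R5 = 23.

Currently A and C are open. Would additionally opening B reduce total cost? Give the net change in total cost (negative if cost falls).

Current service cost with {A, C}: 475.
Adding B: each delivery zone re-picks its cheapest; new service cost 354, saving 121.
Extra fixed cost: 32. Net change = 32 − 121 = -89.
(Totals: 504 → 415.)

Yes — net change −89 (cost falls by 89).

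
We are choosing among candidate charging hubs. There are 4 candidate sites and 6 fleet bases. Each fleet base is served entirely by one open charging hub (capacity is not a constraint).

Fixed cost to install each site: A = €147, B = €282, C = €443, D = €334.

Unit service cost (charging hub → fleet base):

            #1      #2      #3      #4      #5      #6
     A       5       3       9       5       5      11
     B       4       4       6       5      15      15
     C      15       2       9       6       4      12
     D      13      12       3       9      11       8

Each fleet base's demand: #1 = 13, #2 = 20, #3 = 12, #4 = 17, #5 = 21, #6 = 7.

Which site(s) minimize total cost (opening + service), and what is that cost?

Open A only; minimum total cost 647.

For any fixed open set, each fleet base goes to its cheapest open site; total = fixed + service.
{A}: #1→A 5·13=65, #2→A 3·20=60, #3→A 9·12=108, #4→A 5·17=85, #5→A 5·21=105, #6→A 11·7=77. Service 500; fixed 147; total 647.
{A, B}: service 451 + fixed 429 = 880
{A, D}: service 407 + fixed 481 = 888
{A, B, C, D}: service 353 + fixed 1206 = 1559
No other subset beats 647.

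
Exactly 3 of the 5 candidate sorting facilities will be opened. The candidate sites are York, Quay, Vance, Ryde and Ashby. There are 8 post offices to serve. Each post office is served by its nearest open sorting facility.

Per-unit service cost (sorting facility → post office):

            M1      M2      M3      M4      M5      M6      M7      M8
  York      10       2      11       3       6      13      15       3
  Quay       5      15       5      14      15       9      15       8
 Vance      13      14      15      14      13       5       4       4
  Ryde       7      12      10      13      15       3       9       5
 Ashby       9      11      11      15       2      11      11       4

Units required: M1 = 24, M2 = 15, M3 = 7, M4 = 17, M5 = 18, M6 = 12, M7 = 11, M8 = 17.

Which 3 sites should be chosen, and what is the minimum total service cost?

With exactly 3 open, each post office uses its cheapest among the chosen.
{York, Quay, Vance}: M1→Quay 5·24=120, M2→York 2·15=30, M3→Quay 5·7=35, M4→York 3·17=51, M5→York 6·18=108, M6→Vance 5·12=60, M7→Vance 4·11=44, M8→York 3·17=51. Service cost 499.
{York, Quay, Ryde}: service cost 530
{York, Ryde, Ashby}: service cost 541
Among all 10 size-3 choices, {York, Quay, Vance} is lowest.

Choose York, Quay and Vance; total service cost 499.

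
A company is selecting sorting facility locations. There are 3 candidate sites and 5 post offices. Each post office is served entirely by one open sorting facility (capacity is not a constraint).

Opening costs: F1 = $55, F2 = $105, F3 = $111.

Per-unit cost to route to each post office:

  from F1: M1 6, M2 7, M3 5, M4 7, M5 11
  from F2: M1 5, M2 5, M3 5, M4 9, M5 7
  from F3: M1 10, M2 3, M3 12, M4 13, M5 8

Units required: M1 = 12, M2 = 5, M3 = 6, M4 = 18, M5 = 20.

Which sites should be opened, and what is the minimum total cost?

Open F2 only; minimum total cost 522.

For any fixed open set, each post office goes to its cheapest open site; total = fixed + service.
{F2}: M1→F2 5·12=60, M2→F2 5·5=25, M3→F2 5·6=30, M4→F2 9·18=162, M5→F2 7·20=140. Service 417; fixed 105; total 522.
{F1}: service 483 + fixed 55 = 538
{F1, F2}: M1→F2 5·12=60, M2→F2 5·5=25, M3→F1 5·6=30, M4→F1 7·18=126, M5→F2 7·20=140. Service 381; fixed 160; total 541.
{F1, F2, F3}: service 371 + fixed 271 = 642
No other subset beats 522.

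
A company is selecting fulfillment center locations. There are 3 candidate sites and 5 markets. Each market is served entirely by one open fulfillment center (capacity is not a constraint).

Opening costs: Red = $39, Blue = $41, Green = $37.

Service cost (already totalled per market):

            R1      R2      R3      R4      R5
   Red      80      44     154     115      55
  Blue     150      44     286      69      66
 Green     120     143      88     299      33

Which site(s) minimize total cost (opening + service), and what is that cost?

Open Red, Blue and Green; minimum total cost 431.

For any fixed open set, each market goes to its cheapest open site; total = fixed + service.
{Red, Blue, Green}: R1→Red 80, R2→Red 44, R3→Green 88, R4→Blue 69, R5→Green 33. Service 314; fixed 117; total 431.
{Blue, Green}: R1→Green 120, R2→Blue 44, R3→Green 88, R4→Blue 69, R5→Green 33. Service 354; fixed 78; total 432.
{Red, Green}: service 360 + fixed 76 = 436
{Green}: service 683 + fixed 37 = 720
No other subset beats 431.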